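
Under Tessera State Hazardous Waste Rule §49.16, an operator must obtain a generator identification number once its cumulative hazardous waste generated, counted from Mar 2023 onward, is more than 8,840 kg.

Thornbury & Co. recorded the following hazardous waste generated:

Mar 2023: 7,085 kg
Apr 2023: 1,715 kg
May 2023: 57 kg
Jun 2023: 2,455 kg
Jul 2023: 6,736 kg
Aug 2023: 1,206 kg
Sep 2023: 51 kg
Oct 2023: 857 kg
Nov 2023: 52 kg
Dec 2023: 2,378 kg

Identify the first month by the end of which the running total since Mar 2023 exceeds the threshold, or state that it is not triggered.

May 2023

Through Mar 2023: 7,085 kg
Through Apr 2023: 8,800 kg
Through May 2023: 8,857 kg ← exceeds threshold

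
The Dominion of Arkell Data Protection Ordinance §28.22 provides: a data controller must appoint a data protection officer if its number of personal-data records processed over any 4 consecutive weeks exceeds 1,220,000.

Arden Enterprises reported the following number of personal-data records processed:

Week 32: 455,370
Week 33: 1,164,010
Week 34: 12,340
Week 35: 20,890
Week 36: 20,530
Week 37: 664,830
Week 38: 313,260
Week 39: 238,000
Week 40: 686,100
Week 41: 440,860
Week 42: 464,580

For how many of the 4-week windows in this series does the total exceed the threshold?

Week 32–Week 35: 455,370 + 1,164,010 + 12,340 + 20,890 = 1,652,610 (over)
Week 33–Week 36: 1,164,010 + 12,340 + 20,890 + 20,530 = 1,217,770 (under)
Week 34–Week 37: 12,340 + 20,890 + 20,530 + 664,830 = 718,590 (under)
Week 35–Week 38: 20,890 + 20,530 + 664,830 + 313,260 = 1,019,510 (under)
Week 36–Week 39: 20,530 + 664,830 + 313,260 + 238,000 = 1,236,620 (over)
Week 37–Week 40: 664,830 + 313,260 + 238,000 + 686,100 = 1,902,190 (over)
Week 38–Week 41: 313,260 + 238,000 + 686,100 + 440,860 = 1,678,220 (over)
Week 39–Week 42: 238,000 + 686,100 + 440,860 + 464,580 = 1,829,540 (over)
5 windows exceed the threshold.

5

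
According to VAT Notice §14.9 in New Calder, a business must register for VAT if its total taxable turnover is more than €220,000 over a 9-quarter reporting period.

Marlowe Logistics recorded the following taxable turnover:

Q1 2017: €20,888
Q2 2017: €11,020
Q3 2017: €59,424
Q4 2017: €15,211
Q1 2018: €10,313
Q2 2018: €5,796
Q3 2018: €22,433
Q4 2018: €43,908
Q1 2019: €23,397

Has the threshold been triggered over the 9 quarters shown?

Total taxable turnover: €20,888 + €11,020 + €59,424 + €15,211 + €10,313 + €5,796 + €22,433 + €43,908 + €23,397 = €212,390.
€212,390 ≤ €220,000, so the threshold is not exceeded.

No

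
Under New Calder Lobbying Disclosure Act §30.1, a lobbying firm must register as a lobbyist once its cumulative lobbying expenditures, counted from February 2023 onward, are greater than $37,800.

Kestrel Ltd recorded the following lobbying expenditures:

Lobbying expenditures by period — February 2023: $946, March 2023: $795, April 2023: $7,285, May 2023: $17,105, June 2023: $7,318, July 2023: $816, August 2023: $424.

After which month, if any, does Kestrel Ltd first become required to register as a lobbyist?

Not triggered

Through February 2023: $946
Through March 2023: $1,741
Through April 2023: $9,026
Through May 2023: $26,131
Through June 2023: $33,449
Through July 2023: $34,265
Through August 2023: $34,689
Final cumulative total $34,689 ≤ $37,800; the threshold is never exceeded.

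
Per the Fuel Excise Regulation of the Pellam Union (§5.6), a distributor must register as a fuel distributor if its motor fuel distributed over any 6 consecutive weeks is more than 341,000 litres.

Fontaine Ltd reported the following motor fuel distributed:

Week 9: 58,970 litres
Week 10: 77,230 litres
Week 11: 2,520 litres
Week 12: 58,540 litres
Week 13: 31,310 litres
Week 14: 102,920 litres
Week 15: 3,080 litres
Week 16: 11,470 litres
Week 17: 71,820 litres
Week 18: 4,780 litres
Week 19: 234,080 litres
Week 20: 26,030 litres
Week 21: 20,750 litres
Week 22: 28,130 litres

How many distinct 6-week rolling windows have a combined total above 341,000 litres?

4

Week 9–Week 14: 58,970 litres + 77,230 litres + 2,520 litres + 58,540 litres + 31,310 litres + 102,920 litres = 331,490 litres (under)
Week 10–Week 15: 77,230 litres + 2,520 litres + 58,540 litres + 31,310 litres + 102,920 litres + 3,080 litres = 275,600 litres (under)
Week 11–Week 16: 2,520 litres + 58,540 litres + 31,310 litres + 102,920 litres + 3,080 litres + 11,470 litres = 209,840 litres (under)
Week 12–Week 17: 58,540 litres + 31,310 litres + 102,920 litres + 3,080 litres + 11,470 litres + 71,820 litres = 279,140 litres (under)
Week 13–Week 18: 31,310 litres + 102,920 litres + 3,080 litres + 11,470 litres + 71,820 litres + 4,780 litres = 225,380 litres (under)
Week 14–Week 19: 102,920 litres + 3,080 litres + 11,470 litres + 71,820 litres + 4,780 litres + 234,080 litres = 428,150 litres (over)
Week 15–Week 20: 3,080 litres + 11,470 litres + 71,820 litres + 4,780 litres + 234,080 litres + 26,030 litres = 351,260 litres (over)
Week 16–Week 21: 11,470 litres + 71,820 litres + 4,780 litres + 234,080 litres + 26,030 litres + 20,750 litres = 368,930 litres (over)
Week 17–Week 22: 71,820 litres + 4,780 litres + 234,080 litres + 26,030 litres + 20,750 litres + 28,130 litres = 385,590 litres (over)
4 windows exceed the threshold.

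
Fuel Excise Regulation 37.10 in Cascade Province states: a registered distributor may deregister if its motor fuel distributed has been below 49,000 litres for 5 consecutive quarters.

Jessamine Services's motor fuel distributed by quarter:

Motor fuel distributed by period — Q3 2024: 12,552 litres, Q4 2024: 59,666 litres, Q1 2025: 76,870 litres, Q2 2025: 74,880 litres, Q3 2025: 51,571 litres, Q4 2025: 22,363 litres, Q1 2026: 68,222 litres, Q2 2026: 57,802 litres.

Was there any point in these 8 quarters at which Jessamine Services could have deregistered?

No

Quarters below 49,000 litres: Q3 2024, Q4 2025.
Longest run of consecutive quarters below the threshold: 1.
1 < 5, so Jessamine Services never became eligible.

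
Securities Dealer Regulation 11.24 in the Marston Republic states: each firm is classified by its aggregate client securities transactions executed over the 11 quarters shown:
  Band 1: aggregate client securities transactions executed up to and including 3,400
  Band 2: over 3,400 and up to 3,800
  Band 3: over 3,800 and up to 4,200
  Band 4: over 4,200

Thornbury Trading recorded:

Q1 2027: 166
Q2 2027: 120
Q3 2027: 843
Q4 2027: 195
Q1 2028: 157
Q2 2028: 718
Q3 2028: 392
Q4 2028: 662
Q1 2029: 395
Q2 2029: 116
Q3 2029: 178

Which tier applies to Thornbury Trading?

Aggregate client securities transactions executed: 166 + 120 + 843 + 195 + 157 + 718 + 392 + 662 + 395 + 116 + 178 = 3,942.
3,800 < 3,942 ≤ 4,200, so Band 3 applies.

Band 3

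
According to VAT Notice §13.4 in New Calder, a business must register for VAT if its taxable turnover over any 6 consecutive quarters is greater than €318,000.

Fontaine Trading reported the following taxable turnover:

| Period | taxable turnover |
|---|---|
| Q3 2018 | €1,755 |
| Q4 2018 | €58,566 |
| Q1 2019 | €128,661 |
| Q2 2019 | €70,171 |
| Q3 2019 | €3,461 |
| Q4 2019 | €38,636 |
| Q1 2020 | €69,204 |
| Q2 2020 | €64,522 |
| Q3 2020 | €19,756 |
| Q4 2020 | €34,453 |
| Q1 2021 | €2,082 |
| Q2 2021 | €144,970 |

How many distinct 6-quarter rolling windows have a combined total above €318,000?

3

Q3 2018–Q4 2019: €1,755 + €58,566 + €128,661 + €70,171 + €3,461 + €38,636 = €301,250 (under)
Q4 2018–Q1 2020: €58,566 + €128,661 + €70,171 + €3,461 + €38,636 + €69,204 = €368,699 (over)
Q1 2019–Q2 2020: €128,661 + €70,171 + €3,461 + €38,636 + €69,204 + €64,522 = €374,655 (over)
Q2 2019–Q3 2020: €70,171 + €3,461 + €38,636 + €69,204 + €64,522 + €19,756 = €265,750 (under)
Q3 2019–Q4 2020: €3,461 + €38,636 + €69,204 + €64,522 + €19,756 + €34,453 = €230,032 (under)
Q4 2019–Q1 2021: €38,636 + €69,204 + €64,522 + €19,756 + €34,453 + €2,082 = €228,653 (under)
Q1 2020–Q2 2021: €69,204 + €64,522 + €19,756 + €34,453 + €2,082 + €144,970 = €334,987 (over)
3 windows exceed the threshold.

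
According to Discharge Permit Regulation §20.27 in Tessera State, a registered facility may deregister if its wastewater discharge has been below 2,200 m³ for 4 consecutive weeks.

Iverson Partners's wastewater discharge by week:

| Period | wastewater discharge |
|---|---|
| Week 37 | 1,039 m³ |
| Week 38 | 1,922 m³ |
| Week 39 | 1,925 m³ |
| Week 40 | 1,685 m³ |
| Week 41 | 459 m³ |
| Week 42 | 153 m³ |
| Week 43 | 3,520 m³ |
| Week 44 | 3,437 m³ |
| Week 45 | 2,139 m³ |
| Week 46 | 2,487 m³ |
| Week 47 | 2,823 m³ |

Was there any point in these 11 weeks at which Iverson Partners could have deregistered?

Weeks below 2,200 m³: Week 37, Week 38, Week 39, Week 40, Week 41, Week 42, Week 45.
Longest run of consecutive weeks below the threshold: 6.
6 ≥ 4, so Iverson Partners became eligible.

Yes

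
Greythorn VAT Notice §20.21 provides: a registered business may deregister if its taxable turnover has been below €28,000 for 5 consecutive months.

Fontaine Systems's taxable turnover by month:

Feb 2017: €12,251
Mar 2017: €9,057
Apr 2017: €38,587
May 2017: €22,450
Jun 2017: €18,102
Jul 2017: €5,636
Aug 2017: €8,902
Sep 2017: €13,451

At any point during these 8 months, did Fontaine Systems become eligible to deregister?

Yes

Months below €28,000: Feb 2017, Mar 2017, May 2017, Jun 2017, Jul 2017, Aug 2017, Sep 2017.
Longest run of consecutive months below the threshold: 5.
5 ≥ 5, so Fontaine Systems became eligible.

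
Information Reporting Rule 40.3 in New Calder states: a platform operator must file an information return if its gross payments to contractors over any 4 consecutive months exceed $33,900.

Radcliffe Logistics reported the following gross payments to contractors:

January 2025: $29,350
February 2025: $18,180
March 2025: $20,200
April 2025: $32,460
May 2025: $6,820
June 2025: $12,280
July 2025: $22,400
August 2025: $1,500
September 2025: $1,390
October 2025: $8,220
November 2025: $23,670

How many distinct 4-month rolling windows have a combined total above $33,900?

7

January 2025–April 2025: $29,350 + $18,180 + $20,200 + $32,460 = $100,190 (over)
February 2025–May 2025: $18,180 + $20,200 + $32,460 + $6,820 = $77,660 (over)
March 2025–June 2025: $20,200 + $32,460 + $6,820 + $12,280 = $71,760 (over)
April 2025–July 2025: $32,460 + $6,820 + $12,280 + $22,400 = $73,960 (over)
May 2025–August 2025: $6,820 + $12,280 + $22,400 + $1,500 = $43,000 (over)
June 2025–September 2025: $12,280 + $22,400 + $1,500 + $1,390 = $37,570 (over)
July 2025–October 2025: $22,400 + $1,500 + $1,390 + $8,220 = $33,510 (under)
August 2025–November 2025: $1,500 + $1,390 + $8,220 + $23,670 = $34,780 (over)
7 windows exceed the threshold.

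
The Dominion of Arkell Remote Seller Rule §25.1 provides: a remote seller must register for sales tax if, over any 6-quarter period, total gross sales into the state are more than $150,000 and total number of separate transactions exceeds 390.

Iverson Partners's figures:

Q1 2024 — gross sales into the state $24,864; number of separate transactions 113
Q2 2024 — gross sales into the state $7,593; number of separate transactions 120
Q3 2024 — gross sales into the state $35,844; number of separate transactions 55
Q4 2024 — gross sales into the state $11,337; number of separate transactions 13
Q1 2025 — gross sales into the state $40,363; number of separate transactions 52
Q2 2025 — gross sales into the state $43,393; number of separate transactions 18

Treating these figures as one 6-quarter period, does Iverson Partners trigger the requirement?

Total gross sales into the state: $24,864 + $7,593 + $35,844 + $11,337 + $40,363 + $43,393 = $163,394 (> $150,000).
Total number of separate transactions: 113 + 120 + 55 + 13 + 52 + 18 = 371 (≤ 390).
The test is 'and': the rule requires both, and at least one is not exceeded.

No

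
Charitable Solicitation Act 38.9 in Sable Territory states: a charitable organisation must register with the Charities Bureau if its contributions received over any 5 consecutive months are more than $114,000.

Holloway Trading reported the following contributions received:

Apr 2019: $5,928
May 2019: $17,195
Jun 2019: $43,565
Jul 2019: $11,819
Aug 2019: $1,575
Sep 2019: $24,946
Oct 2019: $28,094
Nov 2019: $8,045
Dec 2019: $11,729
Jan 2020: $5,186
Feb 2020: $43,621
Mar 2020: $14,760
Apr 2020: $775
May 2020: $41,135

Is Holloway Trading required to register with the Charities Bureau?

Apr 2019–Aug 2019: $5,928 + $17,195 + $43,565 + $11,819 + $1,575 = $80,082 (under)
May 2019–Sep 2019: $17,195 + $43,565 + $11,819 + $1,575 + $24,946 = $99,100 (under)
Jun 2019–Oct 2019: $43,565 + $11,819 + $1,575 + $24,946 + $28,094 = $109,999 (under)
Jul 2019–Nov 2019: $11,819 + $1,575 + $24,946 + $28,094 + $8,045 = $74,479 (under)
Aug 2019–Dec 2019: $1,575 + $24,946 + $28,094 + $8,045 + $11,729 = $74,389 (under)
Sep 2019–Jan 2020: $24,946 + $28,094 + $8,045 + $11,729 + $5,186 = $78,000 (under)
Oct 2019–Feb 2020: $28,094 + $8,045 + $11,729 + $5,186 + $43,621 = $96,675 (under)
Nov 2019–Mar 2020: $8,045 + $11,729 + $5,186 + $43,621 + $14,760 = $83,341 (under)
Dec 2019–Apr 2020: $11,729 + $5,186 + $43,621 + $14,760 + $775 = $76,071 (under)
Jan 2020–May 2020: $5,186 + $43,621 + $14,760 + $775 + $41,135 = $105,477 (under)
No window exceeds $114,000.

No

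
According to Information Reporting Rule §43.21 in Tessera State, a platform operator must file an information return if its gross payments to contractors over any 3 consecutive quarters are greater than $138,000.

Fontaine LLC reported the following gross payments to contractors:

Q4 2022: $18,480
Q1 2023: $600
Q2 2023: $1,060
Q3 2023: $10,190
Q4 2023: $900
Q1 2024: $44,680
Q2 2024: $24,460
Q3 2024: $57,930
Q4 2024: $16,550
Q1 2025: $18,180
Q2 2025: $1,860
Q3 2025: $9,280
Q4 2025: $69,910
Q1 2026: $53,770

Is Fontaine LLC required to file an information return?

No

Q4 2022–Q2 2023: $18,480 + $600 + $1,060 = $20,140 (under)
Q1 2023–Q3 2023: $600 + $1,060 + $10,190 = $11,850 (under)
Q2 2023–Q4 2023: $1,060 + $10,190 + $900 = $12,150 (under)
Q3 2023–Q1 2024: $10,190 + $900 + $44,680 = $55,770 (under)
Q4 2023–Q2 2024: $900 + $44,680 + $24,460 = $70,040 (under)
Q1 2024–Q3 2024: $44,680 + $24,460 + $57,930 = $127,070 (under)
Q2 2024–Q4 2024: $24,460 + $57,930 + $16,550 = $98,940 (under)
Q3 2024–Q1 2025: $57,930 + $16,550 + $18,180 = $92,660 (under)
Q4 2024–Q2 2025: $16,550 + $18,180 + $1,860 = $36,590 (under)
Q1 2025–Q3 2025: $18,180 + $1,860 + $9,280 = $29,320 (under)
Q2 2025–Q4 2025: $1,860 + $9,280 + $69,910 = $81,050 (under)
Q3 2025–Q1 2026: $9,280 + $69,910 + $53,770 = $132,960 (under)
No window exceeds $138,000.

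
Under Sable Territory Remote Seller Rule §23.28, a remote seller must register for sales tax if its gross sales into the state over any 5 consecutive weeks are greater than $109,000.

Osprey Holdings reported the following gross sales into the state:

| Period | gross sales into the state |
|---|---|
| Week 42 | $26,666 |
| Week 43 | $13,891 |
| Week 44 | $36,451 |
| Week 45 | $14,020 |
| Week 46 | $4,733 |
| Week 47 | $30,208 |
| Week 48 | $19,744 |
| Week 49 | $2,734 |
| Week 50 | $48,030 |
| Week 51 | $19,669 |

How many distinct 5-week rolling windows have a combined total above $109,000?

1

Week 42–Week 46: $26,666 + $13,891 + $36,451 + $14,020 + $4,733 = $95,761 (under)
Week 43–Week 47: $13,891 + $36,451 + $14,020 + $4,733 + $30,208 = $99,303 (under)
Week 44–Week 48: $36,451 + $14,020 + $4,733 + $30,208 + $19,744 = $105,156 (under)
Week 45–Week 49: $14,020 + $4,733 + $30,208 + $19,744 + $2,734 = $71,439 (under)
Week 46–Week 50: $4,733 + $30,208 + $19,744 + $2,734 + $48,030 = $105,449 (under)
Week 47–Week 51: $30,208 + $19,744 + $2,734 + $48,030 + $19,669 = $120,385 (over)
1 window exceeds the threshold.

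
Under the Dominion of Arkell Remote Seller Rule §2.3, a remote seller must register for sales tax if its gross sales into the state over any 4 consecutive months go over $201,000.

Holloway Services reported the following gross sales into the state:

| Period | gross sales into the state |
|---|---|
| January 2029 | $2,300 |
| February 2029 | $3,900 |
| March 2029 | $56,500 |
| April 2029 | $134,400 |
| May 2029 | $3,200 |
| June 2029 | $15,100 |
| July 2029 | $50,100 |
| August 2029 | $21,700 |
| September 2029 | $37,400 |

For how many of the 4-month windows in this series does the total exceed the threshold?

January 2029–April 2029: $2,300 + $3,900 + $56,500 + $134,400 = $197,100 (under)
February 2029–May 2029: $3,900 + $56,500 + $134,400 + $3,200 = $198,000 (under)
March 2029–June 2029: $56,500 + $134,400 + $3,200 + $15,100 = $209,200 (over)
April 2029–July 2029: $134,400 + $3,200 + $15,100 + $50,100 = $202,800 (over)
May 2029–August 2029: $3,200 + $15,100 + $50,100 + $21,700 = $90,100 (under)
June 2029–September 2029: $15,100 + $50,100 + $21,700 + $37,400 = $124,300 (under)
2 windows exceed the threshold.

2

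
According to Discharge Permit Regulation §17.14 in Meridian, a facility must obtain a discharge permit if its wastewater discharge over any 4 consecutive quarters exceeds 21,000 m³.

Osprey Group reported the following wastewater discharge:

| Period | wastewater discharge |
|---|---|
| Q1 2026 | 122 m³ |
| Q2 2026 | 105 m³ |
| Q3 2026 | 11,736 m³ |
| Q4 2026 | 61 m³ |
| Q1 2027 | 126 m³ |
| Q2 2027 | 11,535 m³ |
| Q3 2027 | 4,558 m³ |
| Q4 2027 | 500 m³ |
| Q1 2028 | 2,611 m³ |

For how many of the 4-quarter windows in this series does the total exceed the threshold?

Q1 2026–Q4 2026: 122 m³ + 105 m³ + 11,736 m³ + 61 m³ = 12,024 m³ (under)
Q2 2026–Q1 2027: 105 m³ + 11,736 m³ + 61 m³ + 126 m³ = 12,028 m³ (under)
Q3 2026–Q2 2027: 11,736 m³ + 61 m³ + 126 m³ + 11,535 m³ = 23,458 m³ (over)
Q4 2026–Q3 2027: 61 m³ + 126 m³ + 11,535 m³ + 4,558 m³ = 16,280 m³ (under)
Q1 2027–Q4 2027: 126 m³ + 11,535 m³ + 4,558 m³ + 500 m³ = 16,719 m³ (under)
Q2 2027–Q1 2028: 11,535 m³ + 4,558 m³ + 500 m³ + 2,611 m³ = 19,204 m³ (under)
1 window exceeds the threshold.

1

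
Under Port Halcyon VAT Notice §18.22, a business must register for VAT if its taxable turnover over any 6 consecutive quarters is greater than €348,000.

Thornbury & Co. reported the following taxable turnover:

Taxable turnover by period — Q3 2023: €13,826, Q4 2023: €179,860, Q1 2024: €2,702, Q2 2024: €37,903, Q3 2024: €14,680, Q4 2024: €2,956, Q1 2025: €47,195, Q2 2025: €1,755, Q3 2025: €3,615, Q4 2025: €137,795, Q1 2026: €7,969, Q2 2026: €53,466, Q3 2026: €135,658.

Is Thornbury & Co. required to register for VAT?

Q3 2023–Q4 2024: €13,826 + €179,860 + €2,702 + €37,903 + €14,680 + €2,956 = €251,927 (under)
Q4 2023–Q1 2025: €179,860 + €2,702 + €37,903 + €14,680 + €2,956 + €47,195 = €285,296 (under)
Q1 2024–Q2 2025: €2,702 + €37,903 + €14,680 + €2,956 + €47,195 + €1,755 = €107,191 (under)
Q2 2024–Q3 2025: €37,903 + €14,680 + €2,956 + €47,195 + €1,755 + €3,615 = €108,104 (under)
Q3 2024–Q4 2025: €14,680 + €2,956 + €47,195 + €1,755 + €3,615 + €137,795 = €207,996 (under)
Q4 2024–Q1 2026: €2,956 + €47,195 + €1,755 + €3,615 + €137,795 + €7,969 = €201,285 (under)
Q1 2025–Q2 2026: €47,195 + €1,755 + €3,615 + €137,795 + €7,969 + €53,466 = €251,795 (under)
Q2 2025–Q3 2026: €1,755 + €3,615 + €137,795 + €7,969 + €53,466 + €135,658 = €340,258 (under)
No window exceeds €348,000.

No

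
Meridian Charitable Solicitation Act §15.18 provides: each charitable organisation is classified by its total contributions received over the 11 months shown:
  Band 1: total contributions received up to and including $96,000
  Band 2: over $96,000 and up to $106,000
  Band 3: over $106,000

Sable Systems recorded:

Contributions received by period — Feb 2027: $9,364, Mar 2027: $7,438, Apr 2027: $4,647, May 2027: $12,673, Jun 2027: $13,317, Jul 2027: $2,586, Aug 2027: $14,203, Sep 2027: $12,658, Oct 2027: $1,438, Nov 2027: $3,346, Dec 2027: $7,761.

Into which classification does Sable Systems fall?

Total contributions received: $9,364 + $7,438 + $4,647 + $12,673 + $13,317 + $2,586 + $14,203 + $12,658 + $1,438 + $3,346 + $7,761 = $89,431.
$89,431 ≤ $96,000, so Band 1 applies.

Band 1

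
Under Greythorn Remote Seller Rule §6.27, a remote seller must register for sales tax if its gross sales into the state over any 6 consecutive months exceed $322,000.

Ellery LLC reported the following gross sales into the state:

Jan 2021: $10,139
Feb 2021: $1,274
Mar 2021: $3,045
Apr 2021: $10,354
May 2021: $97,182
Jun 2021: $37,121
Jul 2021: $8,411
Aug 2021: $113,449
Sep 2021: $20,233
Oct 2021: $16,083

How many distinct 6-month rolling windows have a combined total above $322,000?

0

Jan 2021–Jun 2021: $10,139 + $1,274 + $3,045 + $10,354 + $97,182 + $37,121 = $159,115 (under)
Feb 2021–Jul 2021: $1,274 + $3,045 + $10,354 + $97,182 + $37,121 + $8,411 = $157,387 (under)
Mar 2021–Aug 2021: $3,045 + $10,354 + $97,182 + $37,121 + $8,411 + $113,449 = $269,562 (under)
Apr 2021–Sep 2021: $10,354 + $97,182 + $37,121 + $8,411 + $113,449 + $20,233 = $286,750 (under)
May 2021–Oct 2021: $97,182 + $37,121 + $8,411 + $113,449 + $20,233 + $16,083 = $292,479 (under)
0 windows exceed the threshold.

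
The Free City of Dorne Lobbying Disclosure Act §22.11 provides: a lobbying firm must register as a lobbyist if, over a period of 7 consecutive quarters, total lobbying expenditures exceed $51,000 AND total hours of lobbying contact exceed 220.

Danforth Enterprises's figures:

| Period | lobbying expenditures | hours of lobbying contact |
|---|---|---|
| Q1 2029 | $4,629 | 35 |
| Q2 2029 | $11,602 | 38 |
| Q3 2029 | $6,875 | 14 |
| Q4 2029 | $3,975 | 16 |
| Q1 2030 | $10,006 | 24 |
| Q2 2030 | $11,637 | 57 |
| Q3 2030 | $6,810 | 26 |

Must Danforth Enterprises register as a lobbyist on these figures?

No

Total lobbying expenditures: $4,629 + $11,602 + $6,875 + $3,975 + $10,006 + $11,637 + $6,810 = $55,534 (> $51,000).
Total hours of lobbying contact: 35 + 38 + 14 + 16 + 24 + 57 + 26 = 210 (≤ 220).
The test is 'and': the rule requires both, and at least one is not exceeded.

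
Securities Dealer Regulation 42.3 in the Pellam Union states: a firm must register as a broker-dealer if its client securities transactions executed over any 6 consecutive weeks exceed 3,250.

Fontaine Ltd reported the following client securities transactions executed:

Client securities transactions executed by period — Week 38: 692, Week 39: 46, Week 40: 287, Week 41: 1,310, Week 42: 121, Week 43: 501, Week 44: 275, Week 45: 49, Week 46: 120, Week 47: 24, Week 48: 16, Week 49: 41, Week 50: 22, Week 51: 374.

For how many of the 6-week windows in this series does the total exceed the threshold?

Week 38–Week 43: 692 + 46 + 287 + 1,310 + 121 + 501 = 2,957 (under)
Week 39–Week 44: 46 + 287 + 1,310 + 121 + 501 + 275 = 2,540 (under)
Week 40–Week 45: 287 + 1,310 + 121 + 501 + 275 + 49 = 2,543 (under)
Week 41–Week 46: 1,310 + 121 + 501 + 275 + 49 + 120 = 2,376 (under)
Week 42–Week 47: 121 + 501 + 275 + 49 + 120 + 24 = 1,090 (under)
Week 43–Week 48: 501 + 275 + 49 + 120 + 24 + 16 = 985 (under)
Week 44–Week 49: 275 + 49 + 120 + 24 + 16 + 41 = 525 (under)
Week 45–Week 50: 49 + 120 + 24 + 16 + 41 + 22 = 272 (under)
Week 46–Week 51: 120 + 24 + 16 + 41 + 22 + 374 = 597 (under)
0 windows exceed the threshold.

0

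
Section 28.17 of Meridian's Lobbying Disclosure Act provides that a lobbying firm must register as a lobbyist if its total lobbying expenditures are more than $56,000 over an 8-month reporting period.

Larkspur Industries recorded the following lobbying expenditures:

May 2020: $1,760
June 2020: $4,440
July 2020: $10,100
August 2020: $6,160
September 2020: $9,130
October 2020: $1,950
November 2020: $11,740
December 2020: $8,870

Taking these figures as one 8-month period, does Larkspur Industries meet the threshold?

No

Total lobbying expenditures: $1,760 + $4,440 + $10,100 + $6,160 + $9,130 + $1,950 + $11,740 + $8,870 = $54,150.
$54,150 ≤ $56,000, so the threshold is not exceeded.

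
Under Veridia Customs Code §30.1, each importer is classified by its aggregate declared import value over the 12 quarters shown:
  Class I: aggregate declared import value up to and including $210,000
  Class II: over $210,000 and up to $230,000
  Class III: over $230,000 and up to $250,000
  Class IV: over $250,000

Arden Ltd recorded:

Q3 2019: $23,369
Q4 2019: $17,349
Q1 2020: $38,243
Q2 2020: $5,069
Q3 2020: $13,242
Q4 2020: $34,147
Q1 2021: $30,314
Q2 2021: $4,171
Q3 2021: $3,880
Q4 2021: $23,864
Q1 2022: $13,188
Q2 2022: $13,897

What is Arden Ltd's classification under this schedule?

Aggregate declared import value: $23,369 + $17,349 + $38,243 + $5,069 + $13,242 + $34,147 + $30,314 + $4,171 + $3,880 + $23,864 + $13,188 + $13,897 = $220,733.
$210,000 < $220,733 ≤ $230,000, so Class II applies.

Class II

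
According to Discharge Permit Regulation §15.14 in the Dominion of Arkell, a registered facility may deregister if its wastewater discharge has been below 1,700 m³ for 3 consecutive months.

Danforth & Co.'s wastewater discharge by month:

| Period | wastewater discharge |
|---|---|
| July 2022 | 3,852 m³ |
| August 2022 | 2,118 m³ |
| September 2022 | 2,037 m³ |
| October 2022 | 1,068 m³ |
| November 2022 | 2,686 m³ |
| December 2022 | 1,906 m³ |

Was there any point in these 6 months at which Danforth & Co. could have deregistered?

Months below 1,700 m³: October 2022.
Longest run of consecutive months below the threshold: 1.
1 < 3, so Danforth & Co. never became eligible.

No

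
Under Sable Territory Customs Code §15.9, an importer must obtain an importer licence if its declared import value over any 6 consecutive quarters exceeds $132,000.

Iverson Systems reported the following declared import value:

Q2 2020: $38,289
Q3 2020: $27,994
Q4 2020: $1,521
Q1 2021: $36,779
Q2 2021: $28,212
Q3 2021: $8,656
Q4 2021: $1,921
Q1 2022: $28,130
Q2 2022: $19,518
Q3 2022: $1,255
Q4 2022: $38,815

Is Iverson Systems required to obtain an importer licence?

Q2 2020–Q3 2021: $38,289 + $27,994 + $1,521 + $36,779 + $28,212 + $8,656 = $141,451 (over)
Q3 2020–Q4 2021: $27,994 + $1,521 + $36,779 + $28,212 + $8,656 + $1,921 = $105,083 (under)
Q4 2020–Q1 2022: $1,521 + $36,779 + $28,212 + $8,656 + $1,921 + $28,130 = $105,219 (under)
Q1 2021–Q2 2022: $36,779 + $28,212 + $8,656 + $1,921 + $28,130 + $19,518 = $123,216 (under)
Q2 2021–Q3 2022: $28,212 + $8,656 + $1,921 + $28,130 + $19,518 + $1,255 = $87,692 (under)
Q3 2021–Q4 2022: $8,656 + $1,921 + $28,130 + $19,518 + $1,255 + $38,815 = $98,295 (under)
At least one window exceeds $132,000.

Yes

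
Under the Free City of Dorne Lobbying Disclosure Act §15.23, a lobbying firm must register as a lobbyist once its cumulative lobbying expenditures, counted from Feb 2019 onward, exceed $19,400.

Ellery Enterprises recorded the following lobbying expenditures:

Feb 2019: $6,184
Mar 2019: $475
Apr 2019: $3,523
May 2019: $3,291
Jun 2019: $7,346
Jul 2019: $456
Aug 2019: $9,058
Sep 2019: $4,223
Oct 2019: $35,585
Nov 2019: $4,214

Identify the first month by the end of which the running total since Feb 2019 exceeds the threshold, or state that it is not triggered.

Through Feb 2019: $6,184
Through Mar 2019: $6,659
Through Apr 2019: $10,182
Through May 2019: $13,473
Through Jun 2019: $20,819 ← exceeds threshold

Jun 2019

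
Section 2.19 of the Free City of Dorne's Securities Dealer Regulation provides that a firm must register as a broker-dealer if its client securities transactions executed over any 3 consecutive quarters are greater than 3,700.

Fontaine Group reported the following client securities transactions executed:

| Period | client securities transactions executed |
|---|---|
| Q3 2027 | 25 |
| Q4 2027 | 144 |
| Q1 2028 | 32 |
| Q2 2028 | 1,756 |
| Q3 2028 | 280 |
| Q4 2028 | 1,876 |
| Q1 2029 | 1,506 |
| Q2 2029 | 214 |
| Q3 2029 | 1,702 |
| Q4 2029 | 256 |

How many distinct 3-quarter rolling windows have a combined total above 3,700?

1

Q3 2027–Q1 2028: 25 + 144 + 32 = 201 (under)
Q4 2027–Q2 2028: 144 + 32 + 1,756 = 1,932 (under)
Q1 2028–Q3 2028: 32 + 1,756 + 280 = 2,068 (under)
Q2 2028–Q4 2028: 1,756 + 280 + 1,876 = 3,912 (over)
Q3 2028–Q1 2029: 280 + 1,876 + 1,506 = 3,662 (under)
Q4 2028–Q2 2029: 1,876 + 1,506 + 214 = 3,596 (under)
Q1 2029–Q3 2029: 1,506 + 214 + 1,702 = 3,422 (under)
Q2 2029–Q4 2029: 214 + 1,702 + 256 = 2,172 (under)
1 window exceeds the threshold.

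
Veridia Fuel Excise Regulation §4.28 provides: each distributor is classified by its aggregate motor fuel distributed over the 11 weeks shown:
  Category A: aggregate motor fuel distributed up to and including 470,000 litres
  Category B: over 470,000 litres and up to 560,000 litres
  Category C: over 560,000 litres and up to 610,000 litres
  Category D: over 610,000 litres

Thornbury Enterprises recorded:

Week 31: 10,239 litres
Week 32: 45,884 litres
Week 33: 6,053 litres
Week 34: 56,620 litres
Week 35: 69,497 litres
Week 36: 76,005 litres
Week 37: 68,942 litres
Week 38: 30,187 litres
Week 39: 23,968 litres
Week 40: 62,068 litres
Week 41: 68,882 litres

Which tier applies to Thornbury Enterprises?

Aggregate motor fuel distributed: 10,239 litres + 45,884 litres + 6,053 litres + 56,620 litres + 69,497 litres + 76,005 litres + 68,942 litres + 30,187 litres + 23,968 litres + 62,068 litres + 68,882 litres = 518,345 litres.
470,000 litres < 518,345 litres ≤ 560,000 litres, so Category B applies.

Category B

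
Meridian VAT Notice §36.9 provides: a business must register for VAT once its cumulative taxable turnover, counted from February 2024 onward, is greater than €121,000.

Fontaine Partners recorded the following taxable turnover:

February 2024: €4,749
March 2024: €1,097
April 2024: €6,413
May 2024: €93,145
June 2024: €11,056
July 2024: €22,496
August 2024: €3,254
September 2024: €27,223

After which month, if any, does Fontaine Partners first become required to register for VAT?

July 2024

Through February 2024: €4,749
Through March 2024: €5,846
Through April 2024: €12,259
Through May 2024: €105,404
Through June 2024: €116,460
Through July 2024: €138,956 ← exceeds threshold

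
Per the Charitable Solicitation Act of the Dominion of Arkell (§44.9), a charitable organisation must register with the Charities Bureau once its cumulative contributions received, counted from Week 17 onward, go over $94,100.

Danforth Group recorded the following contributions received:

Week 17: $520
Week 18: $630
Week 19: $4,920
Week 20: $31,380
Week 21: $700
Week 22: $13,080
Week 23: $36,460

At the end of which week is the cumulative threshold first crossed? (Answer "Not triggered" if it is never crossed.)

Through Week 17: $520
Through Week 18: $1,150
Through Week 19: $6,070
Through Week 20: $37,450
Through Week 21: $38,150
Through Week 22: $51,230
Through Week 23: $87,690
Final cumulative total $87,690 ≤ $94,100; the threshold is never exceeded.

Not triggered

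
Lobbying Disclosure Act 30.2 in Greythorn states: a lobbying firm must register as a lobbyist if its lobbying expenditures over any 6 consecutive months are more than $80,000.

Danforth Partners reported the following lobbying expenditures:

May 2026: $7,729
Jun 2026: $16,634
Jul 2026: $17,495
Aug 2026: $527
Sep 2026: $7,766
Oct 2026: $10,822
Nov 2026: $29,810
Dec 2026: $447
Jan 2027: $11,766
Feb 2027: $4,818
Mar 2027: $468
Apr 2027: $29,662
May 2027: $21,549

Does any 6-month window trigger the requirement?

May 2026–Oct 2026: $7,729 + $16,634 + $17,495 + $527 + $7,766 + $10,822 = $60,973 (under)
Jun 2026–Nov 2026: $16,634 + $17,495 + $527 + $7,766 + $10,822 + $29,810 = $83,054 (over)
Jul 2026–Dec 2026: $17,495 + $527 + $7,766 + $10,822 + $29,810 + $447 = $66,867 (under)
Aug 2026–Jan 2027: $527 + $7,766 + $10,822 + $29,810 + $447 + $11,766 = $61,138 (under)
Sep 2026–Feb 2027: $7,766 + $10,822 + $29,810 + $447 + $11,766 + $4,818 = $65,429 (under)
Oct 2026–Mar 2027: $10,822 + $29,810 + $447 + $11,766 + $4,818 + $468 = $58,131 (under)
Nov 2026–Apr 2027: $29,810 + $447 + $11,766 + $4,818 + $468 + $29,662 = $76,971 (under)
Dec 2026–May 2027: $447 + $11,766 + $4,818 + $468 + $29,662 + $21,549 = $68,710 (under)
At least one window exceeds $80,000.

Yes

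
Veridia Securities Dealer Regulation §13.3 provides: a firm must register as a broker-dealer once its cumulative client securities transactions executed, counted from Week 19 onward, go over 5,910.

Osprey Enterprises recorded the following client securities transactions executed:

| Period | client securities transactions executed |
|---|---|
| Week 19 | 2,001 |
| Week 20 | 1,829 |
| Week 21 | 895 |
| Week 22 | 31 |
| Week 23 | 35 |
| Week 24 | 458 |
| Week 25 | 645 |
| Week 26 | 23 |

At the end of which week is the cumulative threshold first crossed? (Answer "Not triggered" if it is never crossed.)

Week 26

Through Week 19: 2,001
Through Week 20: 3,830
Through Week 21: 4,725
Through Week 22: 4,756
Through Week 23: 4,791
Through Week 24: 5,249
Through Week 25: 5,894
Through Week 26: 5,917 ← exceeds threshold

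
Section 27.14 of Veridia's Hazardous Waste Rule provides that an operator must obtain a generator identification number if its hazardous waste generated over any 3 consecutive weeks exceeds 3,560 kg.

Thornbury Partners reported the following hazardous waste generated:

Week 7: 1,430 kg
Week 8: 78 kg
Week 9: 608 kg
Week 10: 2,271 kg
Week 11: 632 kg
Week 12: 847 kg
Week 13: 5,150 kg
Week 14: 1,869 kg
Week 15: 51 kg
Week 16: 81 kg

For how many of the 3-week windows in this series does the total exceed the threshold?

4

Week 7–Week 9: 1,430 kg + 78 kg + 608 kg = 2,116 kg (under)
Week 8–Week 10: 78 kg + 608 kg + 2,271 kg = 2,957 kg (under)
Week 9–Week 11: 608 kg + 2,271 kg + 632 kg = 3,511 kg (under)
Week 10–Week 12: 2,271 kg + 632 kg + 847 kg = 3,750 kg (over)
Week 11–Week 13: 632 kg + 847 kg + 5,150 kg = 6,629 kg (over)
Week 12–Week 14: 847 kg + 5,150 kg + 1,869 kg = 7,866 kg (over)
Week 13–Week 15: 5,150 kg + 1,869 kg + 51 kg = 7,070 kg (over)
Week 14–Week 16: 1,869 kg + 51 kg + 81 kg = 2,001 kg (under)
4 windows exceed the threshold.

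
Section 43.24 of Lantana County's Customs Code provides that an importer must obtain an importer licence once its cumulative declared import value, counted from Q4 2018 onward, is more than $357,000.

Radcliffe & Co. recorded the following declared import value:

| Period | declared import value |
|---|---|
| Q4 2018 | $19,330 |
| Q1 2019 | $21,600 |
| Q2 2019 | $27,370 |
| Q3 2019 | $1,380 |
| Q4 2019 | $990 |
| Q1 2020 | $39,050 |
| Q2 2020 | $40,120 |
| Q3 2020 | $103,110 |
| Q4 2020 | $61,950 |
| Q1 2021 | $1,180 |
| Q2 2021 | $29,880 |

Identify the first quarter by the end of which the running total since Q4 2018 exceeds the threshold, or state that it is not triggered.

Through Q4 2018: $19,330
Through Q1 2019: $40,930
Through Q2 2019: $68,300
Through Q3 2019: $69,680
Through Q4 2019: $70,670
Through Q1 2020: $109,720
Through Q2 2020: $149,840
Through Q3 2020: $252,950
Through Q4 2020: $314,900
Through Q1 2021: $316,080
Through Q2 2021: $345,960
Final cumulative total $345,960 ≤ $357,000; the threshold is never exceeded.

Not triggered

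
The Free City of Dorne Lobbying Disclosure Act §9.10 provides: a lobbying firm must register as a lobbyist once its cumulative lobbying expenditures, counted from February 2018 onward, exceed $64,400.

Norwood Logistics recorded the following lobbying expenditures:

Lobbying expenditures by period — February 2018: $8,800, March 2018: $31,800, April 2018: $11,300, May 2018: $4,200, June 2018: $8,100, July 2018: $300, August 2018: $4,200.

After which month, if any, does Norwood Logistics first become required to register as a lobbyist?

July 2018

Through February 2018: $8,800
Through March 2018: $40,600
Through April 2018: $51,900
Through May 2018: $56,100
Through June 2018: $64,200
Through July 2018: $64,500 ← exceeds threshold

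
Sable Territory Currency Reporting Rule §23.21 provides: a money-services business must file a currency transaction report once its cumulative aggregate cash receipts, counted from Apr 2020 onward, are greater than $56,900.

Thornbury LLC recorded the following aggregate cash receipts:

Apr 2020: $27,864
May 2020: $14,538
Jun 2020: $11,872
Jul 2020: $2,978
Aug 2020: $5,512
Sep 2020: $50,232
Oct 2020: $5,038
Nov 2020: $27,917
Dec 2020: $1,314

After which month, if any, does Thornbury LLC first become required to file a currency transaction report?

Through Apr 2020: $27,864
Through May 2020: $42,402
Through Jun 2020: $54,274
Through Jul 2020: $57,252 ← exceeds threshold

Jul 2020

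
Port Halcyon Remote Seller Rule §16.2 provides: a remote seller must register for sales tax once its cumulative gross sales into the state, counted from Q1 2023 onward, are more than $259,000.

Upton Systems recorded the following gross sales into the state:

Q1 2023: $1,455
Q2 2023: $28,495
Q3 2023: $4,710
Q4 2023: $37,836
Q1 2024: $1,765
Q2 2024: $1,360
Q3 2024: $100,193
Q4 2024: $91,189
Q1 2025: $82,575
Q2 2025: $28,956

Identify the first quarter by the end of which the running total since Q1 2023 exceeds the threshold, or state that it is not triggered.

Through Q1 2023: $1,455
Through Q2 2023: $29,950
Through Q3 2023: $34,660
Through Q4 2023: $72,496
Through Q1 2024: $74,261
Through Q2 2024: $75,621
Through Q3 2024: $175,814
Through Q4 2024: $267,003 ← exceeds threshold

Q4 2024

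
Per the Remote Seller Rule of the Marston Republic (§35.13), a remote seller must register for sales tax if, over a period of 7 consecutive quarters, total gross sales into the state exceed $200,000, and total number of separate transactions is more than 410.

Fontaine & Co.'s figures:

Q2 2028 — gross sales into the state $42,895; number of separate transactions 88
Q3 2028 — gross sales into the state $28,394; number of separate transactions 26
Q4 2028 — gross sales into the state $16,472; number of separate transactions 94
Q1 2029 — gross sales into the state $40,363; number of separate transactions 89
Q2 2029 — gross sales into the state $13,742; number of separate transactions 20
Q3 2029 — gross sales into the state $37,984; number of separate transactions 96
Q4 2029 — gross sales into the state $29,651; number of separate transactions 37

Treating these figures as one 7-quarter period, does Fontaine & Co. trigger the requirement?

Yes

Total gross sales into the state: $42,895 + $28,394 + $16,472 + $40,363 + $13,742 + $37,984 + $29,651 = $209,501 (> $200,000).
Total number of separate transactions: 88 + 26 + 94 + 89 + 20 + 96 + 37 = 450 (> 410).
The test is 'and': both thresholds are exceeded.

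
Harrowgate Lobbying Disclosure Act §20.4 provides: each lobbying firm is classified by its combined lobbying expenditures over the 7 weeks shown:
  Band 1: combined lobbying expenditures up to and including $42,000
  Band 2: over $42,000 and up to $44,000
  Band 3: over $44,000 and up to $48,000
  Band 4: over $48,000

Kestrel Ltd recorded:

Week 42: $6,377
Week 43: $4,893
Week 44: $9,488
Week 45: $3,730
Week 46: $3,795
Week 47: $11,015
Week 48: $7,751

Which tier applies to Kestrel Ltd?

Band 3

Combined lobbying expenditures: $6,377 + $4,893 + $9,488 + $3,730 + $3,795 + $11,015 + $7,751 = $47,049.
$44,000 < $47,049 ≤ $48,000, so Band 3 applies.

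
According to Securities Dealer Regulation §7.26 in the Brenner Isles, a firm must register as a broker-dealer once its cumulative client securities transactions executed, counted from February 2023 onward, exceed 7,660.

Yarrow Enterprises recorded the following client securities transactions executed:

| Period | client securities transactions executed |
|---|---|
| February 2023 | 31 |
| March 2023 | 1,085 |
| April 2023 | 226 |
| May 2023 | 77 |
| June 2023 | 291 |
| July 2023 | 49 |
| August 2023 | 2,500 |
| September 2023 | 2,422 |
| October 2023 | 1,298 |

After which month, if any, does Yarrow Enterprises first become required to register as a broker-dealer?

October 2023

Through February 2023: 31
Through March 2023: 1,116
Through April 2023: 1,342
Through May 2023: 1,419
Through June 2023: 1,710
Through July 2023: 1,759
Through August 2023: 4,259
Through September 2023: 6,681
Through October 2023: 7,979 ← exceeds threshold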